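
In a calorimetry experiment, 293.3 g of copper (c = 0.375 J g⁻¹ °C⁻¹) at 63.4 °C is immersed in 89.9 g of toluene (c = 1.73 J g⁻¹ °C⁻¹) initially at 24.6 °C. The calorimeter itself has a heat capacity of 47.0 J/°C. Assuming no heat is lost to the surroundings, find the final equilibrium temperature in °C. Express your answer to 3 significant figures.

T_f = 38.3 °C

Heat lost by copper = heat gained by toluene + calorimeter.
(293.3)(0.375)(63.4 − T) = [(89.9)(1.73) + 47.0](T − 24.6)
109.9875 (63.4 − T) = 202.527 (T − 24.6)
6973.2 − 109.9875 T = 202.527 T − 4982.2
11955.4 = 312.5145 T
T = 38.26 °C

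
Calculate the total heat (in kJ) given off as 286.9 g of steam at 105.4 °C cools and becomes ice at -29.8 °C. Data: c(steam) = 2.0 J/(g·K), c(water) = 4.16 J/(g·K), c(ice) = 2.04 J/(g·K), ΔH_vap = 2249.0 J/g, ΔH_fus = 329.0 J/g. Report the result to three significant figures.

q1 (cool steam 105.4→100 °C): 286.9 × 2.0 × 5.4 = 3099 J
q2 (condense at 100 °C): 286.9 × 2249.0 = 645238 J
q3 (cool water 100→0 °C): 286.9 × 4.16 × 100.0 = 119350 J
q4 (freeze at 0 °C): 286.9 × 329.0 = 94390 J
q5 (cool ice 0→-29.8 °C): 286.9 × 2.04 × 29.8 = 17441 J
Total: 3099 + 645238 + 119350 + 94390 + 17441 = 879518 J = 880 kJ

q = 880 kJ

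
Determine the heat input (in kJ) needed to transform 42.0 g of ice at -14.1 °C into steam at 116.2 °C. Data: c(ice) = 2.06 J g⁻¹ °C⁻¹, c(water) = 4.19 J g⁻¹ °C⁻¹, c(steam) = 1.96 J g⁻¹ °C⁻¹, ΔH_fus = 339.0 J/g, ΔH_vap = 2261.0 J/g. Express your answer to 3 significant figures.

q = 129 kJ

q1 (heat ice -14.1→0.0 °C): 42.0 × 2.06 × 14.1 = 1220 J
q2 (melt at 0 °C): 42.0 × 339.0 = 14238 J
q3 (heat water 0.0→100.0 °C): 42.0 × 4.19 × 100.0 = 17598 J
q4 (vaporize at 100 °C): 42.0 × 2261.0 = 94962 J
q5 (heat steam 100.0→116.2 °C): 42.0 × 1.96 × 16.2 = 1334 J
Total: 1220 + 14238 + 17598 + 94962 + 1334 = 129352 J = 129 kJ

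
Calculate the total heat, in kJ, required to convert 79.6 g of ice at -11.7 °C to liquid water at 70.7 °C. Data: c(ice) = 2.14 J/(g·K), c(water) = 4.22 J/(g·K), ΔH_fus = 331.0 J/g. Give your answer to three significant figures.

q = 52.1 kJ

q1 (heat ice -11.7→0.0 °C): 79.6 × 2.14 × 11.7 = 1993 J
q2 (melt at 0 °C): 79.6 × 331.0 = 26348 J
q3 (heat water 0.0→70.7 °C): 79.6 × 4.22 × 70.7 = 23749 J
Total: 1993 + 26348 + 23749 = 52090 J = 52.1 kJ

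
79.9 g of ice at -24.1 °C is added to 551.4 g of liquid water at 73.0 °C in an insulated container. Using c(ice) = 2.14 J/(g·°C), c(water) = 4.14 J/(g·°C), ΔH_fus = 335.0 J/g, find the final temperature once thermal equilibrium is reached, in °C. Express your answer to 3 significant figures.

T_f = 51.9 °C

Heat to bring ice to 0 °C and melt it: q₁ = 79.9×2.14×24.1 + 79.9×335.0 = 30887 J
Heat the water can supply cooling to 0 °C: 551.4×4.14×73.0 = 166644 J > q₁, so all ice melts.
Energy balance: 551.4×4.14×(73.0 − T) = 30887 + 79.9×4.14×(T − 0)
2282.796(73.0 − T) = 30887 + 330.786 T
166644 − 30887 = 2613.582 T
T = 135757 / 2613.582 = 51.94 °C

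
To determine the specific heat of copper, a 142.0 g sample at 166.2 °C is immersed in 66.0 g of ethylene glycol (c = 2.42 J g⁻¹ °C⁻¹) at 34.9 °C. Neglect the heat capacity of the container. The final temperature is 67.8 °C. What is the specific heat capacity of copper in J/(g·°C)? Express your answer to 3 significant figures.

c = 0.376 J/(g·°C)

q_gained = (66.0 × 2.42) × (67.8 − 34.9) = 5255 J
q_lost = 142.0 × c × (166.2 − 67.8) = 13972.8 c
Set equal: c = 5255 / 13972.8 = 0.376 J/(g·°C)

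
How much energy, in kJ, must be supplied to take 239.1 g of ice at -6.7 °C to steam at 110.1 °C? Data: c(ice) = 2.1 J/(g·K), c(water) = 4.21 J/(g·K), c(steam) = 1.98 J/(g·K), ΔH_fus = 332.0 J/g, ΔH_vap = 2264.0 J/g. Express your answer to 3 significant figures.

q1 (heat ice -6.7→0.0 °C): 239.1 × 2.1 × 6.7 = 3364 J
q2 (melt at 0 °C): 239.1 × 332.0 = 79381 J
q3 (heat water 0.0→100.0 °C): 239.1 × 4.21 × 100.0 = 100661 J
q4 (vaporize at 100 °C): 239.1 × 2264.0 = 541322 J
q5 (heat steam 100.0→110.1 °C): 239.1 × 1.98 × 10.1 = 4782 J
Total: 3364 + 79381 + 100661 + 541322 + 4782 = 729510 J = 730 kJ

q = 730 kJ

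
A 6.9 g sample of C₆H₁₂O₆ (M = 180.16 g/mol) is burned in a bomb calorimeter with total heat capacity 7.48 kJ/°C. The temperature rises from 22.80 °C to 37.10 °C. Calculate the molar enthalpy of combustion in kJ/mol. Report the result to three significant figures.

ΔT = 37.10 − 22.80 = 14.30 °C
q_cal = C_cal × ΔT = 7.48 × 14.30 = 106.964 kJ
n = 6.9 / 180.16 = 0.03830 mol
q_rxn = −q_cal = -106.964 kJ
ΔH = -106.964 / 0.03830 = -2793 kJ/mol

ΔH = -2790 kJ/mol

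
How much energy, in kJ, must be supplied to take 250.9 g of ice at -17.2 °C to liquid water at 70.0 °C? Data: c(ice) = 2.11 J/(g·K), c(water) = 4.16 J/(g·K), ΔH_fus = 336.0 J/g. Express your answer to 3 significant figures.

q1 (heat ice -17.2→0.0 °C): 250.9 × 2.11 × 17.2 = 9106 J
q2 (melt at 0 °C): 250.9 × 336.0 = 84302 J
q3 (heat water 0.0→70.0 °C): 250.9 × 4.16 × 70.0 = 73062 J
Total: 9106 + 84302 + 73062 = 166470 J = 166 kJ

q = 166 kJ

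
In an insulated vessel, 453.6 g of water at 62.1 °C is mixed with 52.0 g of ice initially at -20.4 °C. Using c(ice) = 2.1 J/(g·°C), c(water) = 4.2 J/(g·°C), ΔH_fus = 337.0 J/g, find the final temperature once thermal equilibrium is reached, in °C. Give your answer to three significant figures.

T_f = 46.4 °C

Heat to bring ice to 0 °C and melt it: q₁ = 52.0×2.1×20.4 + 52.0×337.0 = 19752 J
Heat the water can supply cooling to 0 °C: 453.6×4.2×62.1 = 118308 J > q₁, so all ice melts.
Energy balance: 453.6×4.2×(62.1 − T) = 19752 + 52.0×4.2×(T − 0)
1905.12(62.1 − T) = 19752 + 218.4 T
118308 − 19752 = 2123.52 T
T = 98556 / 2123.52 = 46.41 °C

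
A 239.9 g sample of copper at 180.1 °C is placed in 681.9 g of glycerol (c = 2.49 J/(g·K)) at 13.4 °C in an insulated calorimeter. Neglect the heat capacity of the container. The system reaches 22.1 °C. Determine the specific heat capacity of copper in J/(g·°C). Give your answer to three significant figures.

q_gained = (681.9 × 2.49) × (22.1 − 13.4) = 14770 J
q_lost = 239.9 × c × (180.1 − 22.1) = 37904.2 c
Set equal: c = 14770 / 37904.2 = 0.390 J/(g·°C)

c = 0.390 J/(g·°C)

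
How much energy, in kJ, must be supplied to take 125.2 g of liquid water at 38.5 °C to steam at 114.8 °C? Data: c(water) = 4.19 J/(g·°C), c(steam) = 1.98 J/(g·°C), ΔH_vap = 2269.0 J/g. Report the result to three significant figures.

q = 320 kJ

q1 (heat water 38.5→100.0 °C): 125.2 × 4.19 × 61.5 = 32262 J
q2 (vaporize at 100 °C): 125.2 × 2269.0 = 284079 J
q3 (heat steam 100.0→114.8 °C): 125.2 × 1.98 × 14.8 = 3669 J
Total: 32262 + 284079 + 3669 = 320010 J = 320 kJ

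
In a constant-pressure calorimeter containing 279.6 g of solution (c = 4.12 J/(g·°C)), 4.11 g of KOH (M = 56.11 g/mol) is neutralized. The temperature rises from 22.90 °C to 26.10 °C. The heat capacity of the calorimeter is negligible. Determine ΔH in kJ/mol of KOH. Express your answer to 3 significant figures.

ΔH = -50.3 kJ/mol

|ΔT| = |26.10 − 22.90| = 3.20 °C
|q_surr| = (279.6 × 4.12) × 3.20 = 1151.952 × 3.20 = 3686 J
n(KOH) = 4.11 / 56.11 = 0.07325 mol
Temperature rose, so q_rxn = −|q_surr| = -3.686 kJ
ΔH = q_rxn / n = -50.32 kJ/mol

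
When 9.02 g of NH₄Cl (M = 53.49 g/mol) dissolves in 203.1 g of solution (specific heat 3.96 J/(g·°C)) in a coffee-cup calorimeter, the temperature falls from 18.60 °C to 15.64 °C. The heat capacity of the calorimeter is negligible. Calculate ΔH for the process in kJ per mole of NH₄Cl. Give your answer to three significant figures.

ΔH = 14.1 kJ/mol

|ΔT| = |15.64 − 18.60| = 2.96 °C
|q_surr| = (203.1 × 3.96) × 2.96 = 804.276 × 2.96 = 2381 J
n(NH₄Cl) = 9.02 / 53.49 = 0.1686 mol
Temperature fell, so q_rxn = +|q_surr| = 2.381 kJ
ΔH = q_rxn / n = 14.12 kJ/mol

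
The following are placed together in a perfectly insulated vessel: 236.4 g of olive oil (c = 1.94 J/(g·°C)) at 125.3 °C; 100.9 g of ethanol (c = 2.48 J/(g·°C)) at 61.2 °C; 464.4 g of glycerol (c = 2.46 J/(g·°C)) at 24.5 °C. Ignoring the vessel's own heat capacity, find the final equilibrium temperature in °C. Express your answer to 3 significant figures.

Σ mᵢcᵢ(T − Tᵢ) = 0  ⇒  T = Σ mᵢcᵢTᵢ / Σ mᵢcᵢ
Σ mᵢcᵢ = 236.4×1.94 + 100.9×2.48 + 464.4×2.46 = 1851.272
Σ mᵢcᵢTᵢ = 458.616×125.3 + 250.232×61.2 + 1142.424×24.5 = 100770
T = 100770 / 1851.272 = 54.43 °C

T_f = 54.4 °C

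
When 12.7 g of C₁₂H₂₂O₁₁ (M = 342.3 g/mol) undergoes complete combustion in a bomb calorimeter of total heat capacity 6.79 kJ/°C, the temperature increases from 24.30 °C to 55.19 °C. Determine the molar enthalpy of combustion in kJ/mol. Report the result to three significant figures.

ΔH = -5650 kJ/mol

ΔT = 55.19 − 24.30 = 30.89 °C
q_cal = C_cal × ΔT = 6.79 × 30.89 = 209.7431 kJ
n = 12.7 / 342.3 = 0.03710 mol
q_rxn = −q_cal = -209.7431 kJ
ΔH = -209.7431 / 0.03710 = -5653 kJ/mol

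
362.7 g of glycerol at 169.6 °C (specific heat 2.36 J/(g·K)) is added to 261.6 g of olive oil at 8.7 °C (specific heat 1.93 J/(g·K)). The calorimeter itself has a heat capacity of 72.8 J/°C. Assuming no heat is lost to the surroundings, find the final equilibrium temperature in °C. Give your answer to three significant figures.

Heat lost by glycerol = heat gained by olive oil + calorimeter.
(362.7)(2.36)(169.6 − T) = [(261.6)(1.93) + 72.8](T − 8.7)
855.972 (169.6 − T) = 577.688 (T − 8.7)
145170 − 855.972 T = 577.688 T − 5025.9
150195.9 = 1433.660 T
T = 104.8 °C

T_f = 105 °C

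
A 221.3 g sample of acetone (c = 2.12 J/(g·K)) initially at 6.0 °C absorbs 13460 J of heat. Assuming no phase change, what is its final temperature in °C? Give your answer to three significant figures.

ΔT = q / (m c) = 13460 / (221.3 × 2.12) = 28.69 °C
T_f = 6.0 + 28.69 = 34.69 °C

T_f = 34.7 °C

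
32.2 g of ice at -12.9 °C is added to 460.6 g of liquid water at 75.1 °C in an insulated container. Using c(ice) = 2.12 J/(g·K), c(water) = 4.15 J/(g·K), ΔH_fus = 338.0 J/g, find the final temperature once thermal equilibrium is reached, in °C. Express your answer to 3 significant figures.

Heat to bring ice to 0 °C and melt it: q₁ = 32.2×2.12×12.9 + 32.2×338.0 = 11764 J
Heat the water can supply cooling to 0 °C: 460.6×4.15×75.1 = 143553 J > q₁, so all ice melts.
Energy balance: 460.6×4.15×(75.1 − T) = 11764 + 32.2×4.15×(T − 0)
1911.49(75.1 − T) = 11764 + 133.63 T
143553 − 11764 = 2045.12 T
T = 131789 / 2045.12 = 64.44 °C

T_f = 64.4 °C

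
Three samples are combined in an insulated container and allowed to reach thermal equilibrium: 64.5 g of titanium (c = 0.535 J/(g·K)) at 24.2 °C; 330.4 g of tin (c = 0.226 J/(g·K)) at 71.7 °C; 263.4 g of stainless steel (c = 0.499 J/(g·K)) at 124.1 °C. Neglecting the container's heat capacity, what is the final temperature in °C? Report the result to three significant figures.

T_f = 93.5 °C

Σ mᵢcᵢ(T − Tᵢ) = 0  ⇒  T = Σ mᵢcᵢTᵢ / Σ mᵢcᵢ
Σ mᵢcᵢ = 64.5×0.535 + 330.4×0.226 + 263.4×0.499 = 240.6145
Σ mᵢcᵢTᵢ = 34.5075×24.2 + 74.6704×71.7 + 131.4366×124.1 = 22500
T = 22500 / 240.6145 = 93.51 °C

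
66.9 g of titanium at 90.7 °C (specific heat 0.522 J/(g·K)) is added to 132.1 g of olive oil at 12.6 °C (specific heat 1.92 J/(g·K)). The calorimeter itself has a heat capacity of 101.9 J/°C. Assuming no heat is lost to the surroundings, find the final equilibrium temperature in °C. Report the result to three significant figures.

T_f = 19.6 °C

Heat lost by titanium = heat gained by olive oil + calorimeter.
(66.9)(0.522)(90.7 − T) = [(132.1)(1.92) + 101.9](T − 12.6)
34.9218 (90.7 − T) = 355.532 (T − 12.6)
3167.4 − 34.9218 T = 355.532 T − 4479.7
7647.1 = 390.4538 T
T = 19.59 °C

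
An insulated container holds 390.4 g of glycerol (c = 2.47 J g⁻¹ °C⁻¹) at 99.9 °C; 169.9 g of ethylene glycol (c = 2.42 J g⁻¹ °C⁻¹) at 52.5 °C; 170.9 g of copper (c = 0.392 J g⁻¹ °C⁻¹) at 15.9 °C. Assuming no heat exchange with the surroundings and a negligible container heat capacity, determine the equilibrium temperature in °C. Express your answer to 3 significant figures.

Σ mᵢcᵢ(T − Tᵢ) = 0  ⇒  T = Σ mᵢcᵢTᵢ / Σ mᵢcᵢ
Σ mᵢcᵢ = 390.4×2.47 + 169.9×2.42 + 170.9×0.392 = 1442.4388
Σ mᵢcᵢTᵢ = 964.288×99.9 + 411.158×52.5 + 66.9928×15.9 = 118980
T = 118980 / 1442.4388 = 82.49 °C

T_f = 82.5 °C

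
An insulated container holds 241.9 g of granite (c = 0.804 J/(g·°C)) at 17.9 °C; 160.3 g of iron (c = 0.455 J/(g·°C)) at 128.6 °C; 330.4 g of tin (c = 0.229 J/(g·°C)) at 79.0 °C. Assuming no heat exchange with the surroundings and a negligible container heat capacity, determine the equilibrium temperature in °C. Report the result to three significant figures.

T_f = 54.9 °C

Σ mᵢcᵢ(T − Tᵢ) = 0  ⇒  T = Σ mᵢcᵢTᵢ / Σ mᵢcᵢ
Σ mᵢcᵢ = 241.9×0.804 + 160.3×0.455 + 330.4×0.229 = 343.0857
Σ mᵢcᵢTᵢ = 194.4876×17.9 + 72.9365×128.6 + 75.6616×79.0 = 18838
T = 18838 / 343.0857 = 54.91 °C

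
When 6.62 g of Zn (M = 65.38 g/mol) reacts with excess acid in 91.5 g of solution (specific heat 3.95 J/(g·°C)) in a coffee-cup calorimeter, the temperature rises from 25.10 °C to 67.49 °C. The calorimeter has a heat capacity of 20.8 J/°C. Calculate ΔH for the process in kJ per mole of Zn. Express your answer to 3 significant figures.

|ΔT| = |67.49 − 25.10| = 42.39 °C
|q_surr| = (91.5 × 3.95 + 20.8) × 42.39 = 382.225 × 42.39 = 16200 J
n(Zn) = 6.62 / 65.38 = 0.1013 mol
Temperature rose, so q_rxn = −|q_surr| = -16.20 kJ
ΔH = q_rxn / n = -159.9 kJ/mol

ΔH = -160 kJ/mol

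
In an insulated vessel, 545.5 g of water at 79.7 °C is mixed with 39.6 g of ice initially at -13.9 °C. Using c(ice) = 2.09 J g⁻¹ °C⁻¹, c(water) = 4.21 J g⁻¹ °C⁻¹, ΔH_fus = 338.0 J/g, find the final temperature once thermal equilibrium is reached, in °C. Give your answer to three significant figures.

Heat to bring ice to 0 °C and melt it: q₁ = 39.6×2.09×13.9 + 39.6×338.0 = 14535 J
Heat the water can supply cooling to 0 °C: 545.5×4.21×79.7 = 183035 J > q₁, so all ice melts.
Energy balance: 545.5×4.21×(79.7 − T) = 14535 + 39.6×4.21×(T − 0)
2296.555(79.7 − T) = 14535 + 166.716 T
183035 − 14535 = 2463.271 T
T = 168500 / 2463.271 = 68.40 °C

T_f = 68.4 °C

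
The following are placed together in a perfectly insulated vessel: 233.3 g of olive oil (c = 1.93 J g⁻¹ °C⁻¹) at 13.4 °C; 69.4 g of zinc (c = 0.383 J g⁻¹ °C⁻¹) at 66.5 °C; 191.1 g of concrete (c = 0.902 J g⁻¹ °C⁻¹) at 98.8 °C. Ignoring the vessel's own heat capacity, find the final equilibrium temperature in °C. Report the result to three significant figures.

Σ mᵢcᵢ(T − Tᵢ) = 0  ⇒  T = Σ mᵢcᵢTᵢ / Σ mᵢcᵢ
Σ mᵢcᵢ = 233.3×1.93 + 69.4×0.383 + 191.1×0.902 = 649.2214
Σ mᵢcᵢTᵢ = 450.269×13.4 + 26.5802×66.5 + 172.3722×98.8 = 24832
T = 24832 / 649.2214 = 38.249 °C

T_f = 38.2 °C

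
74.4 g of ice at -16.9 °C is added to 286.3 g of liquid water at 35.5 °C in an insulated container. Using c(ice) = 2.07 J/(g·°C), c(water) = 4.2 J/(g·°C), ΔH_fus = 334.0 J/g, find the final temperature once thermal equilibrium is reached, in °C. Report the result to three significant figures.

Heat to bring ice to 0 °C and melt it: q₁ = 74.4×2.07×16.9 + 74.4×334.0 = 27452 J
Heat the water can supply cooling to 0 °C: 286.3×4.2×35.5 = 42687.3 J > q₁, so all ice melts.
Energy balance: 286.3×4.2×(35.5 − T) = 27452 + 74.4×4.2×(T − 0)
1202.46(35.5 − T) = 27452 + 312.48 T
42687.3 − 27452 = 1514.94 T
T = 15235.3 / 1514.94 = 10.06 °C

T_f = 10.1 °C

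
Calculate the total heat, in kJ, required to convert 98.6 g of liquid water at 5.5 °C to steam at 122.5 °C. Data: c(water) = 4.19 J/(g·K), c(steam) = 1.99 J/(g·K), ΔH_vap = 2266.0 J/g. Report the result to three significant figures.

q = 267 kJ

q1 (heat water 5.5→100.0 °C): 98.6 × 4.19 × 94.5 = 39041 J
q2 (vaporize at 100 °C): 98.6 × 2266.0 = 223428 J
q3 (heat steam 100.0→122.5 °C): 98.6 × 1.99 × 22.5 = 4415 J
Total: 39041 + 223428 + 4415 = 266884 J = 267 kJ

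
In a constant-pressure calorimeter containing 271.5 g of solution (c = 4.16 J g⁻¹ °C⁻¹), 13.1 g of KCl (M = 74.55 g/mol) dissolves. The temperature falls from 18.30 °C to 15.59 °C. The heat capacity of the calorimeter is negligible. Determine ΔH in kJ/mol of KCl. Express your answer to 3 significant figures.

|ΔT| = |15.59 − 18.30| = 2.71 °C
|q_surr| = (271.5 × 4.16) × 2.71 = 1129.44 × 2.71 = 3061 J
n(KCl) = 13.1 / 74.55 = 0.1757 mol
Temperature fell, so q_rxn = +|q_surr| = 3.061 kJ
ΔH = q_rxn / n = 17.42 kJ/mol

ΔH = 17.4 kJ/mol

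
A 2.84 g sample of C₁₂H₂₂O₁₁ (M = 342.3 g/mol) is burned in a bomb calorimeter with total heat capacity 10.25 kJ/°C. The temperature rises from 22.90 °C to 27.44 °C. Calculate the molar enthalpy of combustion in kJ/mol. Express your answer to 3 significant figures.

ΔT = 27.44 − 22.90 = 4.54 °C
q_cal = C_cal × ΔT = 10.25 × 4.54 = 46.535 kJ
n = 2.84 / 342.3 = 0.008297 mol
q_rxn = −q_cal = -46.535 kJ
ΔH = -46.535 / 0.008297 = -5609 kJ/mol

ΔH = -5610 kJ/mol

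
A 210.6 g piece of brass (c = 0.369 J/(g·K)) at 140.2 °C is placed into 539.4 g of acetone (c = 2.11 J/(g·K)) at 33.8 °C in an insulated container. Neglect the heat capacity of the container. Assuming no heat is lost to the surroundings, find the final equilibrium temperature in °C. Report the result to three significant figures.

Heat lost by brass = heat gained by acetone.
(210.6)(0.369)(140.2 − T) = (539.4)(2.11)(T − 33.8)
77.7114 (140.2 − T) = 1138.134 (T − 33.8)
10895 − 77.7114 T = 1138.134 T − 38469
49364 = 1215.8454 T
T = 40.60 °C

T_f = 40.6 °C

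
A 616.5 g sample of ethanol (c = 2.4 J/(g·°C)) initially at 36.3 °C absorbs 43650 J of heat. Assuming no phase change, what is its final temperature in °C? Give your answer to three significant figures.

T_f = 65.8 °C

ΔT = q / (m c) = 43650 / (616.5 × 2.4) = 29.50 °C
T_f = 36.3 + 29.50 = 65.80 °C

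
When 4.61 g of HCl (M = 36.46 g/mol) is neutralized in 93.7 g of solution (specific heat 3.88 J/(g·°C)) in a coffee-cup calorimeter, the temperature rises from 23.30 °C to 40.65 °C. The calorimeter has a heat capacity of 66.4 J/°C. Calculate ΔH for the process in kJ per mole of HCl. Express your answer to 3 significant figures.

ΔH = -59.0 kJ/mol

|ΔT| = |40.65 − 23.30| = 17.35 °C
|q_surr| = (93.7 × 3.88 + 66.4) × 17.35 = 429.956 × 17.35 = 7460 J
n(HCl) = 4.61 / 36.46 = 0.1264 mol
Temperature rose, so q_rxn = −|q_surr| = -7.460 kJ
ΔH = q_rxn / n = -59.02 kJ/mol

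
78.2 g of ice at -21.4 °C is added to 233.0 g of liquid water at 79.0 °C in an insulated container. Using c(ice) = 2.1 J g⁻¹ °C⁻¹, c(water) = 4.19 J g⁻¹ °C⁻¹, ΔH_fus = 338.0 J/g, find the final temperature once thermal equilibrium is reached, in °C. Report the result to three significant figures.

T_f = 36.2 °C

Heat to bring ice to 0 °C and melt it: q₁ = 78.2×2.1×21.4 + 78.2×338.0 = 29946 J
Heat the water can supply cooling to 0 °C: 233.0×4.19×79.0 = 77125.3 J > q₁, so all ice melts.
Energy balance: 233.0×4.19×(79.0 − T) = 29946 + 78.2×4.19×(T − 0)
976.27(79.0 − T) = 29946 + 327.658 T
77125.3 − 29946 = 1303.928 T
T = 47179.3 / 1303.928 = 36.18 °C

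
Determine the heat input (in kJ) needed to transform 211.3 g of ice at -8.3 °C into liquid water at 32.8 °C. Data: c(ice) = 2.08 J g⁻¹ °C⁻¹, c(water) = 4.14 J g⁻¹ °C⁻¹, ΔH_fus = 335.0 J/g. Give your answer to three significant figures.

q1 (heat ice -8.3→0.0 °C): 211.3 × 2.08 × 8.3 = 3648 J
q2 (melt at 0 °C): 211.3 × 335.0 = 70786 J
q3 (heat water 0.0→32.8 °C): 211.3 × 4.14 × 32.8 = 28693 J
Total: 3648 + 70786 + 28693 = 103127 J = 103 kJ

q = 103 kJ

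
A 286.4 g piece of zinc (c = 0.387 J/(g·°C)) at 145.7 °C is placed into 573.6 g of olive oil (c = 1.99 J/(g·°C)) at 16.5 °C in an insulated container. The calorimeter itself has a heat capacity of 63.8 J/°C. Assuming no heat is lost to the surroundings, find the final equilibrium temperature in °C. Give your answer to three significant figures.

T_f = 27.4 °C

Heat lost by zinc = heat gained by olive oil + calorimeter.
(286.4)(0.387)(145.7 − T) = [(573.6)(1.99) + 63.8](T − 16.5)
110.8368 (145.7 − T) = 1205.264 (T − 16.5)
16149 − 110.8368 T = 1205.264 T − 19887
36036 = 1316.1008 T
T = 27.38 °C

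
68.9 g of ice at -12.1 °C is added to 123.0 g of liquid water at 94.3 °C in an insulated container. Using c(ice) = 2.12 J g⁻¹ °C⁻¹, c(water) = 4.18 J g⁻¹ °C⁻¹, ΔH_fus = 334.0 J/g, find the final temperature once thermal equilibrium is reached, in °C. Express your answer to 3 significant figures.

Heat to bring ice to 0 °C and melt it: q₁ = 68.9×2.12×12.1 + 68.9×334.0 = 24780 J
Heat the water can supply cooling to 0 °C: 123.0×4.18×94.3 = 48483.4 J > q₁, so all ice melts.
Energy balance: 123.0×4.18×(94.3 − T) = 24780 + 68.9×4.18×(T − 0)
514.14(94.3 − T) = 24780 + 288.002 T
48483.4 − 24780 = 802.142 T
T = 23703.4 / 802.142 = 29.55 °C

T_f = 29.6 °C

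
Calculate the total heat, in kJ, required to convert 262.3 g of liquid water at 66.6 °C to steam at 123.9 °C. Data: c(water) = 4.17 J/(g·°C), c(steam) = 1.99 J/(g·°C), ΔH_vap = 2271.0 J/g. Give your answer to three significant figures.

q1 (heat water 66.6→100.0 °C): 262.3 × 4.17 × 33.4 = 36533 J
q2 (vaporize at 100 °C): 262.3 × 2271.0 = 595683 J
q3 (heat steam 100.0→123.9 °C): 262.3 × 1.99 × 23.9 = 12475 J
Total: 36533 + 595683 + 12475 = 644691 J = 645 kJ

q = 645 kJ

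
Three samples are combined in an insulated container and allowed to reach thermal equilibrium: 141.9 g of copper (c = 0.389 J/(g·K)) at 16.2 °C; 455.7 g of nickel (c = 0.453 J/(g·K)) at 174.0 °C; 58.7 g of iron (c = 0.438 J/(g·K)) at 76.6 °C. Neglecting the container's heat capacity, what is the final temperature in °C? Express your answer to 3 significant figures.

Σ mᵢcᵢ(T − Tᵢ) = 0  ⇒  T = Σ mᵢcᵢTᵢ / Σ mᵢcᵢ
Σ mᵢcᵢ = 141.9×0.389 + 455.7×0.453 + 58.7×0.438 = 287.3418
Σ mᵢcᵢTᵢ = 55.1991×16.2 + 206.4321×174.0 + 25.7106×76.6 = 38783
T = 38783 / 287.3418 = 135.0 °C

T_f = 135 °C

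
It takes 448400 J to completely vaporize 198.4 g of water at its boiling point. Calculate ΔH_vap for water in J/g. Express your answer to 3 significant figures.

ΔH_vap = 2260 J/g

ΔH_vap = q / m = 448400 / 198.4 = 2260 J/g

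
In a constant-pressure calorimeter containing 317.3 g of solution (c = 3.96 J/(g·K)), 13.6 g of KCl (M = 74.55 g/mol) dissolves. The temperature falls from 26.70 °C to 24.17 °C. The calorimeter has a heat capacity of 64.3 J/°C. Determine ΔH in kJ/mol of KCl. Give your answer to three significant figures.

ΔH = 18.3 kJ/mol

|ΔT| = |24.17 − 26.70| = 2.53 °C
|q_surr| = (317.3 × 3.96 + 64.3) × 2.53 = 1320.808 × 2.53 = 3342 J
n(KCl) = 13.6 / 74.55 = 0.1824 mol
Temperature fell, so q_rxn = +|q_surr| = 3.342 kJ
ΔH = q_rxn / n = 18.32 kJ/mol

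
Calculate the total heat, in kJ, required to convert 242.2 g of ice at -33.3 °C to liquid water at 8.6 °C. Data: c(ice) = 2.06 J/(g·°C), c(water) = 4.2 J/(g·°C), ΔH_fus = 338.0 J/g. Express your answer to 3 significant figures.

q1 (heat ice -33.3→0.0 °C): 242.2 × 2.06 × 33.3 = 16614 J
q2 (melt at 0 °C): 242.2 × 338.0 = 81864 J
q3 (heat water 0.0→8.6 °C): 242.2 × 4.2 × 8.6 = 8748 J
Total: 16614 + 81864 + 8748 = 107226 J = 107 kJ

q = 107 kJ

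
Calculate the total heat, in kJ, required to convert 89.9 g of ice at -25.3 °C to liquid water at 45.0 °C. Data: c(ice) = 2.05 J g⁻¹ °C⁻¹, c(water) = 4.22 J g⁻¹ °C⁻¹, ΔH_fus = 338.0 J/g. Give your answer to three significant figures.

q = 52.1 kJ

q1 (heat ice -25.3→0.0 °C): 89.9 × 2.05 × 25.3 = 4663 J
q2 (melt at 0 °C): 89.9 × 338.0 = 30386 J
q3 (heat water 0.0→45.0 °C): 89.9 × 4.22 × 45.0 = 17072 J
Total: 4663 + 30386 + 17072 = 52121 J = 52.1 kJ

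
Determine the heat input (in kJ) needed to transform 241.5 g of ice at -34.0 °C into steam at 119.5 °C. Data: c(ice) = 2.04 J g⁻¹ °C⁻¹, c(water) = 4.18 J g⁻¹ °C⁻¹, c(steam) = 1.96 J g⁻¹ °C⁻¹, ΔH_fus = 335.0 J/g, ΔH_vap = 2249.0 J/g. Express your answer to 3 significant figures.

q = 751 kJ

q1 (heat ice -34.0→0.0 °C): 241.5 × 2.04 × 34.0 = 16750 J
q2 (melt at 0 °C): 241.5 × 335.0 = 80903 J
q3 (heat water 0.0→100.0 °C): 241.5 × 4.18 × 100.0 = 100947 J
q4 (vaporize at 100 °C): 241.5 × 2249.0 = 543134 J
q5 (heat steam 100.0→119.5 °C): 241.5 × 1.96 × 19.5 = 9230 J
Total: 16750 + 80903 + 100947 + 543134 + 9230 = 750964 J = 751 kJ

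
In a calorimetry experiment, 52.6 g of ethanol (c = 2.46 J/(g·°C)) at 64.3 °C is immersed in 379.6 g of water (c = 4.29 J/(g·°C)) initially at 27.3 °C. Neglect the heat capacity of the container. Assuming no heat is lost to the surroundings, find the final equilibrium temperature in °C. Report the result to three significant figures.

T_f = 30.0 °C

Heat lost by ethanol = heat gained by water.
(52.6)(2.46)(64.3 − T) = (379.6)(4.29)(T − 27.3)
129.396 (64.3 − T) = 1628.484 (T − 27.3)
8320.2 − 129.396 T = 1628.484 T − 44458
52778.2 = 1757.880 T
T = 30.02 °C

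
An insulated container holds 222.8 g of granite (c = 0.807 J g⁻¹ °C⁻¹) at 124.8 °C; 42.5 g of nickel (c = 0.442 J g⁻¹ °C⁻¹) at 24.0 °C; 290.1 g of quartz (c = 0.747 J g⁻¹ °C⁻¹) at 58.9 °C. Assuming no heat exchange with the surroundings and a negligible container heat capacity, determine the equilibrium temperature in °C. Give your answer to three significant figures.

T_f = 85.9 °C

Σ mᵢcᵢ(T − Tᵢ) = 0  ⇒  T = Σ mᵢcᵢTᵢ / Σ mᵢcᵢ
Σ mᵢcᵢ = 222.8×0.807 + 42.5×0.442 + 290.1×0.747 = 415.2893
Σ mᵢcᵢTᵢ = 179.7996×124.8 + 18.785×24.0 + 216.7047×58.9 = 35654
T = 35654 / 415.2893 = 85.85 °C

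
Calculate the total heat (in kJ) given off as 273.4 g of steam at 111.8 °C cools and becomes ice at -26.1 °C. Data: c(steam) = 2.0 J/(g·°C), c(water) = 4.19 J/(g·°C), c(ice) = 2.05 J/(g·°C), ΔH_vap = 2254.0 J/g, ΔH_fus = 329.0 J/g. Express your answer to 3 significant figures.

q1 (cool steam 111.8→100 °C): 273.4 × 2.0 × 11.8 = 6452 J
q2 (condense at 100 °C): 273.4 × 2254.0 = 616244 J
q3 (cool water 100→0 °C): 273.4 × 4.19 × 100.0 = 114555 J
q4 (freeze at 0 °C): 273.4 × 329.0 = 89949 J
q5 (cool ice 0→-26.1 °C): 273.4 × 2.05 × 26.1 = 14628 J
Total: 6452 + 616244 + 114555 + 89949 + 14628 = 841828 J = 842 kJ

q = 842 kJ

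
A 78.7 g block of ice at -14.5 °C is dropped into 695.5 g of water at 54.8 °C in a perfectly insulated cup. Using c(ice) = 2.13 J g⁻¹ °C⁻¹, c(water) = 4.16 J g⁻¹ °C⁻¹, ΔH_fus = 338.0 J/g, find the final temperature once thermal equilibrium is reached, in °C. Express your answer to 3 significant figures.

T_f = 40.2 °C

Heat to bring ice to 0 °C and melt it: q₁ = 78.7×2.13×14.5 + 78.7×338.0 = 29031 J
Heat the water can supply cooling to 0 °C: 695.5×4.16×54.8 = 158552 J > q₁, so all ice melts.
Energy balance: 695.5×4.16×(54.8 − T) = 29031 + 78.7×4.16×(T − 0)
2893.28(54.8 − T) = 29031 + 327.392 T
158552 − 29031 = 3220.672 T
T = 129521 / 3220.672 = 40.22 °C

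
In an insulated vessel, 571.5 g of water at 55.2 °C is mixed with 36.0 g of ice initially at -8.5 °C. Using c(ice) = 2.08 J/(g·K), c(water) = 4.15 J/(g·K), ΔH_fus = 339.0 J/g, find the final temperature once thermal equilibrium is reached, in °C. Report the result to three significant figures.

T_f = 46.8 °C

Heat to bring ice to 0 °C and melt it: q₁ = 36.0×2.08×8.5 + 36.0×339.0 = 12840 J
Heat the water can supply cooling to 0 °C: 571.5×4.15×55.2 = 130919 J > q₁, so all ice melts.
Energy balance: 571.5×4.15×(55.2 − T) = 12840 + 36.0×4.15×(T − 0)
2371.725(55.2 − T) = 12840 + 149.4 T
130919 − 12840 = 2521.125 T
T = 118079 / 2521.125 = 46.84 °C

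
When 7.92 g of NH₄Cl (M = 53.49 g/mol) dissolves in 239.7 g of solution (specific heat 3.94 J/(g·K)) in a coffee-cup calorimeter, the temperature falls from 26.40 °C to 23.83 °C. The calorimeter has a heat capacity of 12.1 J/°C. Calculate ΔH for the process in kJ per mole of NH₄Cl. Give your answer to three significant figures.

|ΔT| = |23.83 − 26.40| = 2.57 °C
|q_surr| = (239.7 × 3.94 + 12.1) × 2.57 = 956.518 × 2.57 = 2458 J
n(NH₄Cl) = 7.92 / 53.49 = 0.1481 mol
Temperature fell, so q_rxn = +|q_surr| = 2.458 kJ
ΔH = q_rxn / n = 16.60 kJ/mol

ΔH = 16.6 kJ/mol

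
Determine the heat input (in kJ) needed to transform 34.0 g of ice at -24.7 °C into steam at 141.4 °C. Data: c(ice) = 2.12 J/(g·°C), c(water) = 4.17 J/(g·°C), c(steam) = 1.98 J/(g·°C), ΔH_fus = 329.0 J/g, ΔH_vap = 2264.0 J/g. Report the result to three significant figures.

q = 107 kJ

q1 (heat ice -24.7→0.0 °C): 34.0 × 2.12 × 24.7 = 1780 J
q2 (melt at 0 °C): 34.0 × 329.0 = 11186 J
q3 (heat water 0.0→100.0 °C): 34.0 × 4.17 × 100.0 = 14178 J
q4 (vaporize at 100 °C): 34.0 × 2264.0 = 76976 J
q5 (heat steam 100.0→141.4 °C): 34.0 × 1.98 × 41.4 = 2787 J
Total: 1780 + 11186 + 14178 + 76976 + 2787 = 106907 J = 107 kJ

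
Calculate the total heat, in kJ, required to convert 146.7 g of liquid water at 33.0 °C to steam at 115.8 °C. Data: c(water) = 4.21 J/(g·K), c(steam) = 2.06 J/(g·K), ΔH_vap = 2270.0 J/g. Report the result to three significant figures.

q = 379 kJ

q1 (heat water 33.0→100.0 °C): 146.7 × 4.21 × 67.0 = 41380 J
q2 (vaporize at 100 °C): 146.7 × 2270.0 = 333009 J
q3 (heat steam 100.0→115.8 °C): 146.7 × 2.06 × 15.8 = 4775 J
Total: 41380 + 333009 + 4775 = 379164 J = 379 kJ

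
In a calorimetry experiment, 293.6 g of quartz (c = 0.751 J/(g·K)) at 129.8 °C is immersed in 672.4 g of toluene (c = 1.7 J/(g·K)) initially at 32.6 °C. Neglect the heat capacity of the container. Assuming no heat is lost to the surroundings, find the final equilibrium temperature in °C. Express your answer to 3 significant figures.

Heat lost by quartz = heat gained by toluene.
(293.6)(0.751)(129.8 − T) = (672.4)(1.7)(T − 32.6)
220.4936 (129.8 − T) = 1143.08 (T − 32.6)
28620 − 220.4936 T = 1143.08 T − 37264
65884 = 1363.5736 T
T = 48.32 °C

T_f = 48.3 °C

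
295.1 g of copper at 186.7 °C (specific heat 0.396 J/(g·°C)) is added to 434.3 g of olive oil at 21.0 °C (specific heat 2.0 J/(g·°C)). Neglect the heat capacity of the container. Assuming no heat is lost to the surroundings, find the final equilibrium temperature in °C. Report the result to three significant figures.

Heat lost by copper = heat gained by olive oil.
(295.1)(0.396)(186.7 − T) = (434.3)(2.0)(T − 21.0)
116.8596 (186.7 − T) = 868.6 (T − 21.0)
21817.7 − 116.8596 T = 868.6 T − 18240.6
40058.3 = 985.4596 T
T = 40.649 °C

T_f = 40.6 °C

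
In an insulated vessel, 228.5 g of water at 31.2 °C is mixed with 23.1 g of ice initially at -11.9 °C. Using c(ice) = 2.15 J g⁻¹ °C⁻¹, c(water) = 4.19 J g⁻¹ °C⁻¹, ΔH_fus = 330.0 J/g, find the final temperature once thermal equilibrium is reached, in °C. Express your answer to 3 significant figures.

Heat to bring ice to 0 °C and melt it: q₁ = 23.1×2.15×11.9 + 23.1×330.0 = 8214.0 J
Heat the water can supply cooling to 0 °C: 228.5×4.19×31.2 = 29871.3 J > q₁, so all ice melts.
Energy balance: 228.5×4.19×(31.2 − T) = 8214.0 + 23.1×4.19×(T − 0)
957.415(31.2 − T) = 8214.0 + 96.789 T
29871.3 − 8214.0 = 1054.204 T
T = 21657.3 / 1054.204 = 20.54 °C

T_f = 20.5 °C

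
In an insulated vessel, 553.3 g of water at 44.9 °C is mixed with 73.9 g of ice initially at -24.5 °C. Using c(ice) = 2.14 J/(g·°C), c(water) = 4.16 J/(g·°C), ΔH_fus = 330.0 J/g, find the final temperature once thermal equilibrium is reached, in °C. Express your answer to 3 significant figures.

Heat to bring ice to 0 °C and melt it: q₁ = 73.9×2.14×24.5 + 73.9×330.0 = 28262 J
Heat the water can supply cooling to 0 °C: 553.3×4.16×44.9 = 103348 J > q₁, so all ice melts.
Energy balance: 553.3×4.16×(44.9 − T) = 28262 + 73.9×4.16×(T − 0)
2301.728(44.9 − T) = 28262 + 307.424 T
103348 − 28262 = 2609.152 T
T = 75086 / 2609.152 = 28.78 °C

T_f = 28.8 °C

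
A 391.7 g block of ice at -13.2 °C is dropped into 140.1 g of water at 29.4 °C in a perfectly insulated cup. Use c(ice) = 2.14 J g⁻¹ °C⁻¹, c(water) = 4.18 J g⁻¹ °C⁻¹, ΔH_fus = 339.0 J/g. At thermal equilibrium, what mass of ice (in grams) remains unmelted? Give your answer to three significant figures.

m_ice remaining = 374 g

Heat to warm all ice to 0 °C: 391.7×2.14×13.2 = 11065 J
Heat released by water cooling to 0 °C: 140.1×4.18×29.4 = 17217 J
17217 J < 11065 + 391.7×339.0 = 143851.3 J, so not all ice melts; final T = 0 °C.
Heat left for melting: 17217 − 11065 = 6152 J
Mass melted = 6152 / 339.0 = 18.15 g
Ice remaining = 391.7 − 18.15 = 373.55 g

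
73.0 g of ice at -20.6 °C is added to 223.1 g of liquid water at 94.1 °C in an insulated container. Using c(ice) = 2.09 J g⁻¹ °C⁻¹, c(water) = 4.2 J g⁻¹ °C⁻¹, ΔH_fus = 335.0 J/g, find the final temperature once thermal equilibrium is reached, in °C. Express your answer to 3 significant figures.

Heat to bring ice to 0 °C and melt it: q₁ = 73.0×2.09×20.6 + 73.0×335.0 = 27598 J
Heat the water can supply cooling to 0 °C: 223.1×4.2×94.1 = 88173.6 J > q₁, so all ice melts.
Energy balance: 223.1×4.2×(94.1 − T) = 27598 + 73.0×4.2×(T − 0)
937.02(94.1 − T) = 27598 + 306.6 T
88173.6 − 27598 = 1243.62 T
T = 60575.6 / 1243.62 = 48.71 °C

T_f = 48.7 °C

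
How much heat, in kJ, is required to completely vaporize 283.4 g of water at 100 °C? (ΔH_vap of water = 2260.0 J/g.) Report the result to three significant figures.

q = m × ΔH_vap = 283.4 × 2260.0 = 640480 J = 640 kJ

q = 640 kJ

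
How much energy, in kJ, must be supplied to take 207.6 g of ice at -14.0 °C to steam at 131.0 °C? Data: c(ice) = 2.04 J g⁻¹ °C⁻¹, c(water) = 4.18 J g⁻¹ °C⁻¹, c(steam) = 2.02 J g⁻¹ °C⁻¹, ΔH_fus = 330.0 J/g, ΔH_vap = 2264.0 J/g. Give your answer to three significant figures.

q = 644 kJ

q1 (heat ice -14.0→0.0 °C): 207.6 × 2.04 × 14.0 = 5929 J
q2 (melt at 0 °C): 207.6 × 330.0 = 68508 J
q3 (heat water 0.0→100.0 °C): 207.6 × 4.18 × 100.0 = 86777 J
q4 (vaporize at 100 °C): 207.6 × 2264.0 = 470006 J
q5 (heat steam 100.0→131.0 °C): 207.6 × 2.02 × 31.0 = 13000 J
Total: 5929 + 68508 + 86777 + 470006 + 13000 = 644220 J = 644 kJ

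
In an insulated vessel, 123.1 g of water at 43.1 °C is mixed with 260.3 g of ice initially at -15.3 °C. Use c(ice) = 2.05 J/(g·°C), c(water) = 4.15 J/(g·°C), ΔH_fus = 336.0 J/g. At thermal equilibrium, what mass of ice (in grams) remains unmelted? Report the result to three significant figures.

m_ice remaining = 219 g

Heat to warm all ice to 0 °C: 260.3×2.05×15.3 = 8164.3 J
Heat released by water cooling to 0 °C: 123.1×4.15×43.1 = 22018 J
22018 J < 8164.3 + 260.3×336.0 = 95625.1 J, so not all ice melts; final T = 0 °C.
Heat left for melting: 22018 − 8164.3 = 13853.7 J
Mass melted = 13853.7 / 336.0 = 41.23 g
Ice remaining = 260.3 − 41.23 = 219.07 g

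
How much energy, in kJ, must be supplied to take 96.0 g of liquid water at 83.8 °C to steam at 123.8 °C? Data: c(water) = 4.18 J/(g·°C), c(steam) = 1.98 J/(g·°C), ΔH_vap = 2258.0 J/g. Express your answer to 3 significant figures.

q = 228 kJ

q1 (heat water 83.8→100.0 °C): 96.0 × 4.18 × 16.2 = 6501 J
q2 (vaporize at 100 °C): 96.0 × 2258.0 = 216768 J
q3 (heat steam 100.0→123.8 °C): 96.0 × 1.98 × 23.8 = 4524 J
Total: 6501 + 216768 + 4524 = 227793 J = 228 kJ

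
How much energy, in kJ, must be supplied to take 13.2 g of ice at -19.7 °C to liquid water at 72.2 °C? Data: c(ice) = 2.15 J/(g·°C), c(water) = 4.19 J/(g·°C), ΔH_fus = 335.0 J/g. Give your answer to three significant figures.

q = 8.97 kJ

q1 (heat ice -19.7→0.0 °C): 13.2 × 2.15 × 19.7 = 559 J
q2 (melt at 0 °C): 13.2 × 335.0 = 4422 J
q3 (heat water 0.0→72.2 °C): 13.2 × 4.19 × 72.2 = 3993 J
Total: 559 + 4422 + 3993 = 8974 J = 8.97 kJ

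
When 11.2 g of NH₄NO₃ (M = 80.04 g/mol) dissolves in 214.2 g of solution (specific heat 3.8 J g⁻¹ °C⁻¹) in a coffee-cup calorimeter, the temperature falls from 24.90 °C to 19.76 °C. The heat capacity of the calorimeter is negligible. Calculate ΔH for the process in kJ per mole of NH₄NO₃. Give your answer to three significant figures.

ΔH = 29.9 kJ/mol

|ΔT| = |19.76 − 24.90| = 5.14 °C
|q_surr| = (214.2 × 3.8) × 5.14 = 813.96 × 5.14 = 4184 J
n(NH₄NO₃) = 11.2 / 80.04 = 0.1399 mol
Temperature fell, so q_rxn = +|q_surr| = 4.184 kJ
ΔH = q_rxn / n = 29.91 kJ/mol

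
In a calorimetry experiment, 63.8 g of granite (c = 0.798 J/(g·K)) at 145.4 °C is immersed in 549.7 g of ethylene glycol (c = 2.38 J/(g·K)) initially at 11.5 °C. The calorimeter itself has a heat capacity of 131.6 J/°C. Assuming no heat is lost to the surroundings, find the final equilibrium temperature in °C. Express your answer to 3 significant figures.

Heat lost by granite = heat gained by ethylene glycol + calorimeter.
(63.8)(0.798)(145.4 − T) = [(549.7)(2.38) + 131.6](T − 11.5)
50.9124 (145.4 − T) = 1439.886 (T − 11.5)
7402.7 − 50.9124 T = 1439.886 T − 16559
23961.7 = 1490.7984 T
T = 16.07 °C

T_f = 16.1 °C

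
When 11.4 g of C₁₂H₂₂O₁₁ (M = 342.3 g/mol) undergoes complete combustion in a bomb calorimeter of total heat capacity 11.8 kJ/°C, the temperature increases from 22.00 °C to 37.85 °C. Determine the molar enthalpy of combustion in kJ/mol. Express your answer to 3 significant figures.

ΔH = -5620 kJ/mol

ΔT = 37.85 − 22.00 = 15.85 °C
q_cal = C_cal × ΔT = 11.8 × 15.85 = 187.03 kJ
n = 11.4 / 342.3 = 0.03330 mol
q_rxn = −q_cal = -187.03 kJ
ΔH = -187.03 / 0.03330 = -5617 kJ/mol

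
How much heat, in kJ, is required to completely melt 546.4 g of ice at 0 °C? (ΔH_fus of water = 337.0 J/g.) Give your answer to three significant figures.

q = 184 kJ

q = m × ΔH_fus = 546.4 × 337.0 = 184100 J = 184 kJ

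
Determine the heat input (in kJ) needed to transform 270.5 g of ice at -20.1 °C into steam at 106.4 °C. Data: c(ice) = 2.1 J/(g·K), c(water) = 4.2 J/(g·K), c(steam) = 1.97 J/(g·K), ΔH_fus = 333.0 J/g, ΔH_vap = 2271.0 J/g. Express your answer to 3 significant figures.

q = 833 kJ

q1 (heat ice -20.1→0.0 °C): 270.5 × 2.1 × 20.1 = 11418 J
q2 (melt at 0 °C): 270.5 × 333.0 = 90077 J
q3 (heat water 0.0→100.0 °C): 270.5 × 4.2 × 100.0 = 113610 J
q4 (vaporize at 100 °C): 270.5 × 2271.0 = 614306 J
q5 (heat steam 100.0→106.4 °C): 270.5 × 1.97 × 6.4 = 3410 J
Total: 11418 + 90077 + 113610 + 614306 + 3410 = 832821 J = 833 kJ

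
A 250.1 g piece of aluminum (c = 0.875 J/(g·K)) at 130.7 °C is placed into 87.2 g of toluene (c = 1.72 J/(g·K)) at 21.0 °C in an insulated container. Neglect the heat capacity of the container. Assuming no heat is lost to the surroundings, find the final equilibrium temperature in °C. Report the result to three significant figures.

Heat lost by aluminum = heat gained by toluene.
(250.1)(0.875)(130.7 − T) = (87.2)(1.72)(T − 21.0)
218.8375 (130.7 − T) = 149.984 (T − 21.0)
28602 − 218.8375 T = 149.984 T − 3149.7
31751.7 = 368.8215 T
T = 86.09 °C

T_f = 86.1 °C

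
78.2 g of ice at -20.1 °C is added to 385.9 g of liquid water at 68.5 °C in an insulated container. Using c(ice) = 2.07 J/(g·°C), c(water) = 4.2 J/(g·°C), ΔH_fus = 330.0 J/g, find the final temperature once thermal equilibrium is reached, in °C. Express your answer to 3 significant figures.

Heat to bring ice to 0 °C and melt it: q₁ = 78.2×2.07×20.1 + 78.2×330.0 = 29060 J
Heat the water can supply cooling to 0 °C: 385.9×4.2×68.5 = 111023 J > q₁, so all ice melts.
Energy balance: 385.9×4.2×(68.5 − T) = 29060 + 78.2×4.2×(T − 0)
1620.78(68.5 − T) = 29060 + 328.44 T
111023 − 29060 = 1949.22 T
T = 81963 / 1949.22 = 42.049 °C

T_f = 42.0 °C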